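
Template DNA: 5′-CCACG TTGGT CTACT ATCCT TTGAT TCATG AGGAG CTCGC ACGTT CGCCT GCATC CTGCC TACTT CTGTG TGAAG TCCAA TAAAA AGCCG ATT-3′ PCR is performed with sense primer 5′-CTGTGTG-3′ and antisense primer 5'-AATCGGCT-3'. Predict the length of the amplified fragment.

28 bp

Forward primer CTGTGTG is found on the top strand at positions 66–72.
Taking the reverse complement of AATCGGCT gives AGCCGATT, found at positions 86–93 on the template; the primer anneals here to the top strand with its 3' end pointing upstream.
Amplicon spans positions 66–93: 28 bp.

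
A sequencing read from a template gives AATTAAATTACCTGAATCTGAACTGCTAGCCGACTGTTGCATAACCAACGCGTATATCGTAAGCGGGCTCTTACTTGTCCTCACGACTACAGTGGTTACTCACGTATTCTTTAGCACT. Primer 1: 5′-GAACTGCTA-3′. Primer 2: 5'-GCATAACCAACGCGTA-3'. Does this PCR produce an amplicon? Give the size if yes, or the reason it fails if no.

No product — both primers anneal to the same strand and extend in the same direction.

Primer 1 (GAACTGCTA) matches the top strand at positions 20–28 (3' end points downstream).
Primer 2 (GCATAACCAACGCGTA) also matches the top strand directly, at positions 39–54 — its reverse complement TACGCGTTGGTTATGC is not present.
Both primers anneal to the bottom strand with 3' ends pointing the same way, so neither can prime synthesis back toward the other.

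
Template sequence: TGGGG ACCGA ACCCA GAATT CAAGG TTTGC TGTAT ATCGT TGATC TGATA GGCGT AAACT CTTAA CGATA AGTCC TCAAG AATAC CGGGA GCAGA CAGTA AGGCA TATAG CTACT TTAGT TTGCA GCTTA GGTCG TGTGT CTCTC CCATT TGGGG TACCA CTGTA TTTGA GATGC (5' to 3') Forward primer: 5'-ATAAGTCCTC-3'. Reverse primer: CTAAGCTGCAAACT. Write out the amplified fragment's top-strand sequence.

5'-ATAAGTCCTCAAGAATACCGGGAGCAGACAGTAAGGCATATAGCTACTTTAGTTTGCAGCTTAG-3'

Forward primer ATAAGTCCTC is found on the top strand at positions 68–77.
Reverse complement of the reverse primer: AGTTTGCAGCTTAG. This occurs on the top strand at positions 118–131.
The product is the template from position 68 through 131 (64 bp).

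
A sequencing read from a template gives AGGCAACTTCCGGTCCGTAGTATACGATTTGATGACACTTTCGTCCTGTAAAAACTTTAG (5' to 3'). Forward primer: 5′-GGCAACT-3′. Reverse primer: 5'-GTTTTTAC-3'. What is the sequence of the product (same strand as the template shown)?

Forward primer GGCAACT is found on the top strand at positions 2–8.
The reverse primer's reverse complement is GTAAAAAC, which matches the template at positions 48–55.
The product is the template from position 2 through 55 (54 bp).

5'-GGCAACTTCCGGTCCGTAGTATACGATTTGATGACACTTTCGTCCTGTAAAAAC-3'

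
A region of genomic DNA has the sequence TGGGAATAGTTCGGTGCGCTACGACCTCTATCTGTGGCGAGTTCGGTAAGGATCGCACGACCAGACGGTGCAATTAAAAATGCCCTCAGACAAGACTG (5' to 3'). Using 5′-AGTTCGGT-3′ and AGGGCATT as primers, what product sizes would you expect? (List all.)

79 bp, 47 bp

The forward primer AGTTCGGT matches the top strand at positions 8–15, 40–47.
The reverse primer's reverse complement is AATGCCCT, matching at positions 79–86.
Each forward site pairs with the reverse site to give a product ending at position 86: sizes 79, 47 bp.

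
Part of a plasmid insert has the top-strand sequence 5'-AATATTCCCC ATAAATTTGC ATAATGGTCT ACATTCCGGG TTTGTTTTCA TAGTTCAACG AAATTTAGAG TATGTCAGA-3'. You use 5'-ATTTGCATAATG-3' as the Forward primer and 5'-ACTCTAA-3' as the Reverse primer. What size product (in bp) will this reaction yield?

57 bp

Forward primer ATTTGCATAATG is found on the top strand at positions 15–26.
The reverse primer's reverse complement is TTAGAGT, which matches the template at positions 65–71.
The product runs from position 15 to position 71, so its length is 71 − 15 + 1 = 57 bp.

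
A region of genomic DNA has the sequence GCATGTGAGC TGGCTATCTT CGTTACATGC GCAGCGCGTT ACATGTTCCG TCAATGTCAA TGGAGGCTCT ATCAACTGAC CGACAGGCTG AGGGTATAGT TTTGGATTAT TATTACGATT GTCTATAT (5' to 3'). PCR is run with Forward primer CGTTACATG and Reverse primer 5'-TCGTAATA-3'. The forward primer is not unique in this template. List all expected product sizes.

98 bp, 82 bp

The forward primer CGTTACATG matches the top strand at positions 21–29, 37–45.
The reverse primer's reverse complement is TATTACGA, matching at positions 111–118.
Each forward site pairs with the reverse site to give a product ending at position 118: sizes 98, 82 bp.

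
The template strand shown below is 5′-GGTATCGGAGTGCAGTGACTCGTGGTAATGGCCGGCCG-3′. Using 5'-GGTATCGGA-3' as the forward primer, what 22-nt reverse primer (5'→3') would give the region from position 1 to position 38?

5'-CGGCCGGCCATTACCACGAGTC-3'

The product's 3' end on the top strand is position 38.
The reverse primer anneals to the top strand over positions 17–38, i.e. to GACTCGTGGTAATGGCCGGCCG.
Its sequence written 5'→3' is the reverse complement: CGGCCGGCCATTACCACGAGTC.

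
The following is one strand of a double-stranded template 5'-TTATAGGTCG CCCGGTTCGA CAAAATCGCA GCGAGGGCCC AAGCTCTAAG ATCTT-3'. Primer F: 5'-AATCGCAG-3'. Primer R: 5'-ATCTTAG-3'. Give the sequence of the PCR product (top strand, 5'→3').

5'-AATCGCAGCGAGGGCCCAAGCTCTAAGAT-3'

The forward primer matches the template at positions 24–31.
Reverse complement of the reverse primer: CTAAGAT. This occurs on the top strand at positions 46–52.
The product is the template from position 24 through 52 (29 bp).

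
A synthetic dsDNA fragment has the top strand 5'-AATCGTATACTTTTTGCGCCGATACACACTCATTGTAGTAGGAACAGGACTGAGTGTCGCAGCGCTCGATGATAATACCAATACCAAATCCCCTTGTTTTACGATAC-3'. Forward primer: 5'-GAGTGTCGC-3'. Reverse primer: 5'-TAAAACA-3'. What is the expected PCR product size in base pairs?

50 bp

Forward primer GAGTGTCGC is found on the top strand at positions 52–60.
Taking the reverse complement of TAAAACA gives TGTTTTA, found at positions 95–101 on the template; the primer anneals here to the top strand with its 3' end pointing upstream.
The product runs from position 52 to position 101, so its length is 101 − 52 + 1 = 50 bp.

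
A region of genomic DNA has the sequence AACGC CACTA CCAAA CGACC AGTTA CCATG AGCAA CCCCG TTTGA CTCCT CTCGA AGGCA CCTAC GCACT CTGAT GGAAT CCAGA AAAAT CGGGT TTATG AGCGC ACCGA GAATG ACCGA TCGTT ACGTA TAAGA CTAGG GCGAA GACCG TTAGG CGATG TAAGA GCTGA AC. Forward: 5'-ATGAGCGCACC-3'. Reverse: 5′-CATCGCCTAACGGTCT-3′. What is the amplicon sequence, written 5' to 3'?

5'-ATGAGCGCACCGAGAATGACCGATCGTTACGTATAAGACTAGGGCGAAGACCGTTAGGCGATG-3'

Scanning the template, ATGAGCGCACC occurs at positions 98–108; this primer anneals to the bottom strand there with its 3' end pointing downstream.
Taking the reverse complement of CATCGCCTAACGGTCT gives AGACCGTTAGGCGATG, found at positions 145–160 on the template; the primer anneals here to the top strand with its 3' end pointing upstream.
The product is the template from position 98 through 160 (63 bp).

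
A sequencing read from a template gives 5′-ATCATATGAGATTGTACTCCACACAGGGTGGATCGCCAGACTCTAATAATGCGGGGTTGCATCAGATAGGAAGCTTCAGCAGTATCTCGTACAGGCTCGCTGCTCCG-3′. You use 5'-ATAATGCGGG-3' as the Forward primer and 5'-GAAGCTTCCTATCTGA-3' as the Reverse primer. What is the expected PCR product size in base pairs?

32 bp

The forward primer matches the template at positions 46–55.
The reverse primer's reverse complement is TCAGATAGGAAGCTTC, which matches the template at positions 62–77.
Amplicon spans positions 46–77: 32 bp.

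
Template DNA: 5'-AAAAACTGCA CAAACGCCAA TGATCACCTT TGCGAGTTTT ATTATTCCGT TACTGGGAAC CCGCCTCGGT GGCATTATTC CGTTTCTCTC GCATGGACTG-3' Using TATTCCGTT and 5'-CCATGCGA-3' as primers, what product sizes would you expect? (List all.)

The forward primer TATTCCGTT matches the top strand at positions 43–51, 76–84.
The reverse primer's reverse complement is TCGCATGG, matching at positions 89–96.
Each forward site pairs with the reverse site to give a product ending at position 96: sizes 54, 21 bp.

54 bp, 21 bp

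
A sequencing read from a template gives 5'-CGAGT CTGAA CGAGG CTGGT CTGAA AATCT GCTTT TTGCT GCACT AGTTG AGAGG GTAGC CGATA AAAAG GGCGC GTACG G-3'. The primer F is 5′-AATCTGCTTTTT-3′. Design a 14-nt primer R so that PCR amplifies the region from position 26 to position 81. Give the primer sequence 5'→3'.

The product's 3' end on the top strand is position 81.
The reverse primer anneals to the top strand over positions 68–81, i.e. to AAGGGCGCGTACGG.
Its sequence written 5'→3' is the reverse complement: CCGTACGCGCCCTT.

5'-CCGTACGCGCCCTT-3'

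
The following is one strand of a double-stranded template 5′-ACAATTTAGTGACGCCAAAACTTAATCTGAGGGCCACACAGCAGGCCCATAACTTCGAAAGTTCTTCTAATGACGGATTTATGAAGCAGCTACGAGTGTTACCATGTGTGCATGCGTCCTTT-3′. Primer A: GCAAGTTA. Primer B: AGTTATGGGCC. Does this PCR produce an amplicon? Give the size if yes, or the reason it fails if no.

Primer A (GCAAGTTA) does not match the top strand, and its reverse complement TAACTTGC does not match either.
With no annealing site for primer A, no amplification occurs.

No product — primer A has no binding site in the template.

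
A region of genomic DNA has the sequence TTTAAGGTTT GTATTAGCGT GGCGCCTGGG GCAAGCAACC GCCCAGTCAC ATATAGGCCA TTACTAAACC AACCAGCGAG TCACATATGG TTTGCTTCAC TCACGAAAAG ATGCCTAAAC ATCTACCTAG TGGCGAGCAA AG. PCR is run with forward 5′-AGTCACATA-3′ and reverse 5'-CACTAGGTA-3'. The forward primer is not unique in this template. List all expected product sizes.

88 bp, 54 bp

The forward primer AGTCACATA matches the top strand at positions 45–53, 79–87.
The reverse primer's reverse complement is TACCTAGTG, matching at positions 124–132.
Each forward site pairs with the reverse site to give a product ending at position 132: sizes 88, 54 bp.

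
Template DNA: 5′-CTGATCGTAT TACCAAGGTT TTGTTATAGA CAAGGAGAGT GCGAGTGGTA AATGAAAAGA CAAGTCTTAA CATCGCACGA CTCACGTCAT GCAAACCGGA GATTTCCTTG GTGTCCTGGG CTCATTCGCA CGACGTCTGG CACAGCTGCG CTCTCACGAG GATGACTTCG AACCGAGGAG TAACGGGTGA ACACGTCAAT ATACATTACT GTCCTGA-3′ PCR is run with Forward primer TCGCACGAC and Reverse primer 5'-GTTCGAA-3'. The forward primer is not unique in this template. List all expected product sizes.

101 bp, 48 bp

The forward primer TCGCACGAC matches the top strand at positions 73–81, 126–134.
The reverse primer's reverse complement is TTCGAAC, matching at positions 167–173.
Each forward site pairs with the reverse site to give a product ending at position 173: sizes 101, 48 bp.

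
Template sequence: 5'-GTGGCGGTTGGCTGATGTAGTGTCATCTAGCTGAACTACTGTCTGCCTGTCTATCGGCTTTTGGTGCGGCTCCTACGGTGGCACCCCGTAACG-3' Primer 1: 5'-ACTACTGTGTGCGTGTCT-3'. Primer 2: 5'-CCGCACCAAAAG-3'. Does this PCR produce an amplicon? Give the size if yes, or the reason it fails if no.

No product — primer 1 has no binding site in the template.

Primer 1 (ACTACTGTGTGCGTGTCT) does not match the top strand, and its reverse complement AGACACGCACACAGTAGT does not match either.
With no annealing site for primer 1, no amplification occurs.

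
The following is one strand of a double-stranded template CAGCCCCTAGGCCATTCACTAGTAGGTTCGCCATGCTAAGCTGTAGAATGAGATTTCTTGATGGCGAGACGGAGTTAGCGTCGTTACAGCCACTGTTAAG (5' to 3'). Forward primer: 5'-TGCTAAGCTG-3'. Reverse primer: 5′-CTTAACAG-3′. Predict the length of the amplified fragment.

67 bp

The forward primer matches the template at positions 34–43.
Reverse complement of the reverse primer: CTGTTAAG. This occurs on the top strand at positions 93–100.
Product length = (reverse-primer end) − (forward-primer start) + 1 = 100 − 34 + 1 = 67 bp.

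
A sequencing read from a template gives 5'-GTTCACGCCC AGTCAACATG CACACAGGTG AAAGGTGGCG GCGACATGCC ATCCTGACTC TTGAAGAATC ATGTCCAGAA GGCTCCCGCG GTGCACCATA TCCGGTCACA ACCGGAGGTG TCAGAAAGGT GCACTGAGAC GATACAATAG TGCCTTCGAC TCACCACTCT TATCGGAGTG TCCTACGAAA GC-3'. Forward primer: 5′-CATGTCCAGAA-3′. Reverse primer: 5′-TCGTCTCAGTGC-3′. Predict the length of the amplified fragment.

The forward primer matches the template at positions 70–80.
Taking the reverse complement of TCGTCTCAGTGC gives GCACTGAGACGA, found at positions 131–142 on the template; the primer anneals here to the top strand with its 3' end pointing upstream.
The product runs from position 70 to position 142, so its length is 142 − 70 + 1 = 73 bp.

73 bp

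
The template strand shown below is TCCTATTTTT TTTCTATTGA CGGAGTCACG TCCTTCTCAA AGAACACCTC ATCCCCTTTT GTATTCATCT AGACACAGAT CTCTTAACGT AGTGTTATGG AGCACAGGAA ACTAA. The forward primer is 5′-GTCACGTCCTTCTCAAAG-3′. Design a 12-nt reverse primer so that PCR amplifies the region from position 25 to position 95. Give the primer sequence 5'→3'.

The product's 3' end on the top strand is position 95.
The reverse primer anneals to the top strand over positions 84–95, i.e. to TTAACGTAGTGT.
Its sequence written 5'→3' is the reverse complement: ACACTACGTTAA.

5'-ACACTACGTTAA-3'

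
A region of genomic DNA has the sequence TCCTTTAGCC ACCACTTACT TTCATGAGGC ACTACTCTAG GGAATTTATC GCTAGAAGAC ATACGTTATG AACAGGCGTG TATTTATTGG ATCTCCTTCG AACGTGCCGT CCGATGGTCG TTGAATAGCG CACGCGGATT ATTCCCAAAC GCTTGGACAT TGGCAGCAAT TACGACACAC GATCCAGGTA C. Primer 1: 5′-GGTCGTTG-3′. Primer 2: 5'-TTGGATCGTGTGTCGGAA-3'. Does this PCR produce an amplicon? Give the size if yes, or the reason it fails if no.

Primer 2 (TTGGATCGTGTGTCGGAA) does not match the top strand, and its reverse complement TTCCGACACACGATCCAA does not match either.
With no annealing site for primer 2, no amplification occurs.

No product — primer 2 has no binding site in the template.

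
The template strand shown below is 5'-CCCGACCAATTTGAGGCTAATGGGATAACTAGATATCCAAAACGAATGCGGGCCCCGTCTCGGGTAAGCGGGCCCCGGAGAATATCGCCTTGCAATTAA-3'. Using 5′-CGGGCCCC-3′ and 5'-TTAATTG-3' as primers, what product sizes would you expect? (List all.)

The forward primer CGGGCCCC matches the top strand at positions 49–56, 69–76.
The reverse primer's reverse complement is CAATTAA, matching at positions 93–99.
Each forward site pairs with the reverse site to give a product ending at position 99: sizes 51, 31 bp.

51 bp, 31 bp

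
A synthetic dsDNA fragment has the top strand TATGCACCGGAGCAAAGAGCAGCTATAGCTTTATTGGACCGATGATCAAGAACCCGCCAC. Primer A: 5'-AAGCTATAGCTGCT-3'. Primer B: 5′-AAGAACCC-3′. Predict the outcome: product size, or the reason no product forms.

No product — the primers' 3' ends point away from each other.

Primer A (AAGCTATAGCTGCT) has reverse complement AGCAGCTATAGCTT, which matches the top strand at positions 18–31; primer A anneals to the top strand there with its 3' end pointing upstream toward position 18.
Primer B (AAGAACCC) matches the top strand directly at positions 48–55; it anneals to the bottom strand with its 3' end pointing downstream toward position 55.
The 3' ends diverge (primer A extends toward position 1, primer B toward position 60), so the primers never converge on a shared product.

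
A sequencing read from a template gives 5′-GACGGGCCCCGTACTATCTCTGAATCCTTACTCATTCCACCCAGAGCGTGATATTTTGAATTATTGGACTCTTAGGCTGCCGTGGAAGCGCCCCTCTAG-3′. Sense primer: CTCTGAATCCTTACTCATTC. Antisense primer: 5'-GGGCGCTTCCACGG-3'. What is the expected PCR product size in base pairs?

Forward primer CTCTGAATCCTTACTCATTC is found on the top strand at positions 18–37.
Reverse complement of the reverse primer: CCGTGGAAGCGCCC. This occurs on the top strand at positions 80–93.
Amplicon spans positions 18–93: 76 bp.

76 bp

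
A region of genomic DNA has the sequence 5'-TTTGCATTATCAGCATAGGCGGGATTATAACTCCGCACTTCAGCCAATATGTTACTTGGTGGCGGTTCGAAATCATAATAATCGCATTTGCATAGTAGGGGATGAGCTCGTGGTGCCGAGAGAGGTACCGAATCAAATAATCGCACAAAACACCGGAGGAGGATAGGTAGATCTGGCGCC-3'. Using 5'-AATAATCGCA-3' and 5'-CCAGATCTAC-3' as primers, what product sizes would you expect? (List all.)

The forward primer AATAATCGCA matches the top strand at positions 77–86, 136–145.
The reverse primer's reverse complement is GTAGATCTGG, matching at positions 167–176.
Each forward site pairs with the reverse site to give a product ending at position 176: sizes 100, 41 bp.

100 bp, 41 bp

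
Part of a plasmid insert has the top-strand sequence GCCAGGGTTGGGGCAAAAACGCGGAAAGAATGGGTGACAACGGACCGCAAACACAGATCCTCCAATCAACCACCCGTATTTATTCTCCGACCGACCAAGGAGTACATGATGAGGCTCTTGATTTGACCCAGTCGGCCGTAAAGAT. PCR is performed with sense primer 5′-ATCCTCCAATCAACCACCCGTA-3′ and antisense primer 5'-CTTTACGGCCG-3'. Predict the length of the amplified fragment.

87 bp

Scanning the template, ATCCTCCAATCAACCACCCGTA occurs at positions 57–78; this primer anneals to the bottom strand there with its 3' end pointing downstream.
The reverse primer's reverse complement is CGGCCGTAAAG, which matches the template at positions 133–143.
The product runs from position 57 to position 143, so its length is 143 − 57 + 1 = 87 bp.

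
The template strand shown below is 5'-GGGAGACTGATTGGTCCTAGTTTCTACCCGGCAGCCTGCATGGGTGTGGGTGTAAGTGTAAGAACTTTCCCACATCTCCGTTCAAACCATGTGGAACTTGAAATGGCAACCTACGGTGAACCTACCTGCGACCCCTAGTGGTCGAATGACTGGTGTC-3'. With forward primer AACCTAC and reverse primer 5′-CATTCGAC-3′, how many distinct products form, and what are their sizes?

The forward primer AACCTAC matches the top strand at positions 108–114, 119–125.
The reverse primer's reverse complement is GTCGAATG, matching at positions 141–148.
Each forward site pairs with the reverse site to give a product ending at position 148: sizes 41, 30 bp.

Two products: 41 bp, 30 bp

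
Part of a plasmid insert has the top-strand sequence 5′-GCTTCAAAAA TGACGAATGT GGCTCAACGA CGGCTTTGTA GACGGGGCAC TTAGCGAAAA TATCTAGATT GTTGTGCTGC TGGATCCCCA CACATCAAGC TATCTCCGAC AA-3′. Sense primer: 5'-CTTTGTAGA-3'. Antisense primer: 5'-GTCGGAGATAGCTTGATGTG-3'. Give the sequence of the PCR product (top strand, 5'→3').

The forward primer matches the template at positions 34–42.
Taking the reverse complement of GTCGGAGATAGCTTGATGTG gives CACATCAAGCTATCTCCGAC, found at positions 91–110 on the template; the primer anneals here to the top strand with its 3' end pointing upstream.
The product is the template from position 34 through 110 (77 bp).

5'-CTTTGTAGACGGGGCACTTAGCGAAAATATCTAGATTGTTGTGCTGCTGGATCCCCACACATCAAGCTATCTCCGAC-3'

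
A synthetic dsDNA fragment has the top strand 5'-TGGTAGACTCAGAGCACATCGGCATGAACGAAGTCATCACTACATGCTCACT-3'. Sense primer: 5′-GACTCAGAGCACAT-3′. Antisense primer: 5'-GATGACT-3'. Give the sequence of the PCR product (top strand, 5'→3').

Forward primer GACTCAGAGCACAT is found on the top strand at positions 6–19.
The reverse primer's reverse complement is AGTCATC, which matches the template at positions 32–38.
The product is the template from position 6 through 38 (33 bp).

5'-GACTCAGAGCACATCGGCATGAACGAAGTCATC-3'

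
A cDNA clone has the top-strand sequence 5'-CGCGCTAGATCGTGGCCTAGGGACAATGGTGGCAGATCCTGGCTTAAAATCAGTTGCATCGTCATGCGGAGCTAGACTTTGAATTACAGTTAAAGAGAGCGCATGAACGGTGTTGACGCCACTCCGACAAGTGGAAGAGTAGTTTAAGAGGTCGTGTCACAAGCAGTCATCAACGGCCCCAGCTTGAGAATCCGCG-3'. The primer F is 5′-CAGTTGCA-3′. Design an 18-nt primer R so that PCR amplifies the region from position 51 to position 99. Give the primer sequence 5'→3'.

5'-CTCTCTTTAACTGTAATT-3'

The product's 3' end on the top strand is position 99.
The reverse primer anneals to the top strand over positions 82–99, i.e. to AATTACAGTTAAAGAGAG.
Its sequence written 5'→3' is the reverse complement: CTCTCTTTAACTGTAATT.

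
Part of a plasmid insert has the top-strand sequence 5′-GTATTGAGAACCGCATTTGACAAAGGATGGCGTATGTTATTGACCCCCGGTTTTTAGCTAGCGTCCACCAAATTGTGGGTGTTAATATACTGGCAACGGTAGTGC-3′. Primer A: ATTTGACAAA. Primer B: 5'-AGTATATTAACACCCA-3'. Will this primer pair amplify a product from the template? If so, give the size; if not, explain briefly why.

Primer A (ATTTGACAAA) matches the top strand at positions 15–24; it acts as a forward primer.
Primer B's reverse complement is TGGGTGTTAATATACT, matching the top strand at positions 76–91; it acts as a reverse primer.
The 3' ends face each other across positions 15–91, giving a 77 bp product.

Yes — a 77 bp product.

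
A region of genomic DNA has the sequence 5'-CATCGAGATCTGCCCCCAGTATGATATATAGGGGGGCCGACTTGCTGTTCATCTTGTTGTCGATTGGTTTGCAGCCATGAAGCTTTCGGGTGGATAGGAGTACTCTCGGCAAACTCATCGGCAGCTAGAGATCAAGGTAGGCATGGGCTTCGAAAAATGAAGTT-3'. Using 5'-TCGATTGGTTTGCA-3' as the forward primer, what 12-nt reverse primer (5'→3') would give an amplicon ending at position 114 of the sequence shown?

The forward primer binds at positions 60–73; the product's 3' end on the top strand is position 114.
The reverse primer anneals to the top strand over positions 103–114, i.e. to CTCTCGGCAAAC.
Its sequence written 5'→3' is the reverse complement: GTTTGCCGAGAG.

5'-GTTTGCCGAGAG-3'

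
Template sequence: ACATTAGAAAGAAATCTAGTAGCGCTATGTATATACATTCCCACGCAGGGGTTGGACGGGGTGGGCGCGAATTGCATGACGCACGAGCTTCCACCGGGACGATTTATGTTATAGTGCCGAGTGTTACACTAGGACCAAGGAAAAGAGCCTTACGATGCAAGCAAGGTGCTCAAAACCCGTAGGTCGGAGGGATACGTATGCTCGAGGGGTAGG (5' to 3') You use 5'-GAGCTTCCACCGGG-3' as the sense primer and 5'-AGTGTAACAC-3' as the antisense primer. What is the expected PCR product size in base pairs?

46 bp

The forward primer matches the template at positions 85–98.
The reverse primer's reverse complement is GTGTTACACT, which matches the template at positions 121–130.
Product length = (reverse-primer end) − (forward-primer start) + 1 = 130 − 85 + 1 = 46 bp.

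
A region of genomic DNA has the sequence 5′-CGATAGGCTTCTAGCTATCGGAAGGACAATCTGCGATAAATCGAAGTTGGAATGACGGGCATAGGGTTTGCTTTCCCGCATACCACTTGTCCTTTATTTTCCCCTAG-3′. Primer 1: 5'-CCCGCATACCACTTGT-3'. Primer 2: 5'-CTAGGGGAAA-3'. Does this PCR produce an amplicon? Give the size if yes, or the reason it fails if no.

Yes — a 33 bp product.

Primer 1 (CCCGCATACCACTTGT) matches the top strand at positions 75–90; it acts as a forward primer.
Primer 2's reverse complement is TTTCCCCTAG, matching the top strand at positions 98–107; it acts as a reverse primer.
The 3' ends face each other across positions 75–107, giving a 33 bp product.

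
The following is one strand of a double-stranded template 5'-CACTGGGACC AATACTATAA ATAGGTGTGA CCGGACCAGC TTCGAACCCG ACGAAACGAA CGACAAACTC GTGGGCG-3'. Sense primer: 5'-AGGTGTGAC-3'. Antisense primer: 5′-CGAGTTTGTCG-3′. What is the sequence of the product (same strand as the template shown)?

5'-AGGTGTGACCGGACCAGCTTCGAACCCGACGAAACGAACGACAAACTCG-3'

Scanning the template, AGGTGTGAC occurs at positions 23–31; this primer anneals to the bottom strand there with its 3' end pointing downstream.
Reverse complement of the reverse primer: CGACAAACTCG. This occurs on the top strand at positions 61–71.
The product is the template from position 23 through 71 (49 bp).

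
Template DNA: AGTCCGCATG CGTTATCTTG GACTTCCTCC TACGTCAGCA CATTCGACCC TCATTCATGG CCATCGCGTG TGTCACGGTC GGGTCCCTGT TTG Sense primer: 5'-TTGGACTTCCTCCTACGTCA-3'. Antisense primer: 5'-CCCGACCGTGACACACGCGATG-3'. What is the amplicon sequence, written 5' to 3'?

5'-TTGGACTTCCTCCTACGTCAGCACATTCGACCCTCATTCATGGCCATCGCGTGTGTCACGGTCGGG-3'

Forward primer TTGGACTTCCTCCTACGTCA is found on the top strand at positions 18–37.
The reverse primer's reverse complement is CATCGCGTGTGTCACGGTCGGG, which matches the template at positions 62–83.
The product is the template from position 18 through 83 (66 bp).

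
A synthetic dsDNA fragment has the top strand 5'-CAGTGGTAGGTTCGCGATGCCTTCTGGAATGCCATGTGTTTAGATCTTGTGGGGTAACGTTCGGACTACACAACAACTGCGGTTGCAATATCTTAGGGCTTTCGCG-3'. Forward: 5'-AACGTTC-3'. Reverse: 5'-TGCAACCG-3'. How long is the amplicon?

32 bp

Scanning the template, AACGTTC occurs at positions 56–62; this primer anneals to the bottom strand there with its 3' end pointing downstream.
Taking the reverse complement of TGCAACCG gives CGGTTGCA, found at positions 80–87 on the template; the primer anneals here to the top strand with its 3' end pointing upstream.
Product length = (reverse-primer end) − (forward-primer start) + 1 = 87 − 56 + 1 = 32 bp.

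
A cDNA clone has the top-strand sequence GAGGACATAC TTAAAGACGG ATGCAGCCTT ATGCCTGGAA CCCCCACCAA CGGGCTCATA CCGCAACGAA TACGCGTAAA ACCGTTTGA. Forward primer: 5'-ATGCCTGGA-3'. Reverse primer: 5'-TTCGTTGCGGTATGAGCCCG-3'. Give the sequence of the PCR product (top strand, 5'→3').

5'-ATGCCTGGAACCCCCACCAACGGGCTCATACCGCAACGAA-3'

Scanning the template, ATGCCTGGA occurs at positions 31–39; this primer anneals to the bottom strand there with its 3' end pointing downstream.
The reverse primer's reverse complement is CGGGCTCATACCGCAACGAA, which matches the template at positions 51–70.
The product is the template from position 31 through 70 (40 bp).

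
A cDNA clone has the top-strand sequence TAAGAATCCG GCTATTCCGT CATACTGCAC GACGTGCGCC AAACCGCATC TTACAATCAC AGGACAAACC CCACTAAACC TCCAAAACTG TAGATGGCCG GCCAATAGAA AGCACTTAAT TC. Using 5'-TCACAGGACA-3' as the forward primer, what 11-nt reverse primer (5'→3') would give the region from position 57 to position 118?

5'-TAAGTGCTTTC-3'

The product's 3' end on the top strand is position 118.
The reverse primer anneals to the top strand over positions 108–118, i.e. to GAAAGCACTTA.
Its sequence written 5'→3' is the reverse complement: TAAGTGCTTTC.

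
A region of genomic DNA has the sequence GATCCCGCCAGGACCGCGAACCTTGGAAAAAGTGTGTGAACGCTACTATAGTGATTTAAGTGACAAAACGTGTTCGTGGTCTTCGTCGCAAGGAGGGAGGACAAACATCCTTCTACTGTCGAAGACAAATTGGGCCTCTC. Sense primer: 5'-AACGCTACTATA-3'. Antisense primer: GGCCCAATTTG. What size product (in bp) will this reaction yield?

Scanning the template, AACGCTACTATA occurs at positions 39–50; this primer anneals to the bottom strand there with its 3' end pointing downstream.
Reverse complement of the reverse primer: CAAATTGGGCC. This occurs on the top strand at positions 126–136.
The product runs from position 39 to position 136, so its length is 136 − 39 + 1 = 98 bp.

98 bp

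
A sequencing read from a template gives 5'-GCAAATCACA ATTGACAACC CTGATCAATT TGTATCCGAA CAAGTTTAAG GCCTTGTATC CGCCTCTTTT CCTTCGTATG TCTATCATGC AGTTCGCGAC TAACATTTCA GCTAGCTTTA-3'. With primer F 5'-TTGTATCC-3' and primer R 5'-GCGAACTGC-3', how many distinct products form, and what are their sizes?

The forward primer TTGTATCC matches the top strand at positions 30–37, 54–61.
The reverse primer's reverse complement is GCAGTTCGC, matching at positions 89–97.
Each forward site pairs with the reverse site to give a product ending at position 97: sizes 68, 44 bp.

Two products: 68 bp, 44 bp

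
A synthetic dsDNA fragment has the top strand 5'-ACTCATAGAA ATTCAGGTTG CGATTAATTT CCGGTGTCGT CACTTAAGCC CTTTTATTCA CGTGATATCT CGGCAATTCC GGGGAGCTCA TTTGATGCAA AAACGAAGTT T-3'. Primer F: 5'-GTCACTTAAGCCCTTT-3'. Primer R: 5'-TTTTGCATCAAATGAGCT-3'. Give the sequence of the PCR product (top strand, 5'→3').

Forward primer GTCACTTAAGCCCTTT is found on the top strand at positions 39–54.
Reverse complement of the reverse primer: AGCTCATTTGATGCAAAA. This occurs on the top strand at positions 85–102.
The product is the template from position 39 through 102 (64 bp).

5'-GTCACTTAAGCCCTTTTATTCACGTGATATCTCGGCAATTCCGGGGAGCTCATTTGATGCAAAA-3'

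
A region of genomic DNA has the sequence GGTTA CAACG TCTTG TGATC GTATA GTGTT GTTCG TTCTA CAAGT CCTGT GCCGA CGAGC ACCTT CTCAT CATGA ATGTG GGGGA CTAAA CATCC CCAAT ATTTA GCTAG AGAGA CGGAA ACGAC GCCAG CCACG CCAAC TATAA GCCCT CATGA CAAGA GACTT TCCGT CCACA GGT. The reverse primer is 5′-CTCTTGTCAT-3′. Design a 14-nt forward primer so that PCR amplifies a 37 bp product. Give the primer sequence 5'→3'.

The reverse primer's reverse complement ATGACAAGAG matches the template at positions 152–161, so the product ends at position 161.
A 37 bp product then starts at position 161 − 37 + 1 = 125.
The forward primer is identical to the top strand there: CGCCAGCCACGCCA.

5'-CGCCAGCCACGCCA-3'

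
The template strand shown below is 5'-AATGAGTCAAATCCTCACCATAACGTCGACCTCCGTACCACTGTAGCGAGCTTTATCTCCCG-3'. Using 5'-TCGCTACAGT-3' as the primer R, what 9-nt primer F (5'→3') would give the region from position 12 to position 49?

The reverse primer's reverse complement ACTGTAGCGA matches the template at positions 40–49; the product starts at position 12.
The forward primer is identical to the top strand over positions 12–20: TCCTCACCA.

5'-TCCTCACCA-3'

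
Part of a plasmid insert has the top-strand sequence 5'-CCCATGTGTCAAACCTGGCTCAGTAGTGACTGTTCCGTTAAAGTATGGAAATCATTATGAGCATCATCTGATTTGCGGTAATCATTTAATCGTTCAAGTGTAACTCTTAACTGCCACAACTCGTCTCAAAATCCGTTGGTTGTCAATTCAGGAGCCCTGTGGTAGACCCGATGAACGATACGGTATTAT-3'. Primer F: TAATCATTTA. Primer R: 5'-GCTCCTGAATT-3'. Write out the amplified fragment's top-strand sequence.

5'-TAATCATTTAATCGTTCAAGTGTAACTCTTAACTGCCACAACTCGTCTCAAAATCCGTTGGTTGTCAATTCAGGAGC-3'

Scanning the template, TAATCATTTA occurs at positions 79–88; this primer anneals to the bottom strand there with its 3' end pointing downstream.
Reverse complement of the reverse primer: AATTCAGGAGC. This occurs on the top strand at positions 145–155.
The product is the template from position 79 through 155 (77 bp).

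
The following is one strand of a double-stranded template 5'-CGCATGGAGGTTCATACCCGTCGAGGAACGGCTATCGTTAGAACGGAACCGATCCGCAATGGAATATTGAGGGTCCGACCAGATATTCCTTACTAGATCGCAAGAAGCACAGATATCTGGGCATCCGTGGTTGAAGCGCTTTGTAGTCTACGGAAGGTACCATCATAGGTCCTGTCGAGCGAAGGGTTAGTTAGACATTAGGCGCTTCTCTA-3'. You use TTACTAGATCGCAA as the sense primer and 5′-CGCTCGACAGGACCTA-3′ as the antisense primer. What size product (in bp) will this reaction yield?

The forward primer matches the template at positions 90–103.
Reverse complement of the reverse primer: TAGGTCCTGTCGAGCG. This occurs on the top strand at positions 166–181.
Amplicon spans positions 90–181: 92 bp.

92 bp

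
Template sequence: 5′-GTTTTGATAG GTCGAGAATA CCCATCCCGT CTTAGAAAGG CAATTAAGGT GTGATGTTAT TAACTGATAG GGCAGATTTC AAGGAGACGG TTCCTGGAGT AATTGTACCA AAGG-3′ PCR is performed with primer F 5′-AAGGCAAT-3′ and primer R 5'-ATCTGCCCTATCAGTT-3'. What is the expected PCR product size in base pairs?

41 bp

Forward primer AAGGCAAT is found on the top strand at positions 37–44.
Reverse complement of the reverse primer: AACTGATAGGGCAGAT. This occurs on the top strand at positions 62–77.
Amplicon spans positions 37–77: 41 bp.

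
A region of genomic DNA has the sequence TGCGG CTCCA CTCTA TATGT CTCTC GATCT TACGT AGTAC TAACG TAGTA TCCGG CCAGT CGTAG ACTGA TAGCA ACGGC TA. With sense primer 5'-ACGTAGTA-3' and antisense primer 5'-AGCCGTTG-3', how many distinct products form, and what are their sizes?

The forward primer ACGTAGTA matches the top strand at positions 32–39, 43–50.
The reverse primer's reverse complement is CAACGGCT, matching at positions 74–81.
Each forward site pairs with the reverse site to give a product ending at position 81: sizes 50, 39 bp.

Two products: 50 bp, 39 bp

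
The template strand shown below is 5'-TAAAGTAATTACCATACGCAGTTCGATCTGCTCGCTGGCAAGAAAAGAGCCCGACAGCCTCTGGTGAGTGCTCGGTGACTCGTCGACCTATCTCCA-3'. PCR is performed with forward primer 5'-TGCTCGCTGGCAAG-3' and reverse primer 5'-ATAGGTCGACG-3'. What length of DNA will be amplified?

63 bp

The forward primer matches the template at positions 29–42.
Reverse complement of the reverse primer: CGTCGACCTAT. This occurs on the top strand at positions 81–91.
Product length = (reverse-primer end) − (forward-primer start) + 1 = 91 − 29 + 1 = 63 bp.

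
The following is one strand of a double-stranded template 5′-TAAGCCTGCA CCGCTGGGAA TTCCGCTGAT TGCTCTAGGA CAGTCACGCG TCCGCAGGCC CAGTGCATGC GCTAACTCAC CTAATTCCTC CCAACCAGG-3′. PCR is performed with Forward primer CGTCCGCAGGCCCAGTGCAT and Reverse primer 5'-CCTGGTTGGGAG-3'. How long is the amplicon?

51 bp

Scanning the template, CGTCCGCAGGCCCAGTGCAT occurs at positions 49–68; this primer anneals to the bottom strand there with its 3' end pointing downstream.
The reverse primer's reverse complement is CTCCCAACCAGG, which matches the template at positions 88–99.
Amplicon spans positions 49–99: 51 bp.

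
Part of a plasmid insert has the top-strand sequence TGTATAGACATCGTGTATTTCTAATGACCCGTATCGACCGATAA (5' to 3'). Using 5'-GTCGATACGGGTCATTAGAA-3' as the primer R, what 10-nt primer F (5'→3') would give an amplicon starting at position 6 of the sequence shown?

The reverse primer's reverse complement TTCTAATGACCCGTATCGAC matches the template at positions 19–38; the product starts at position 6.
The forward primer is identical to the top strand over positions 6–15: AGACATCGTG.

5'-AGACATCGTG-3'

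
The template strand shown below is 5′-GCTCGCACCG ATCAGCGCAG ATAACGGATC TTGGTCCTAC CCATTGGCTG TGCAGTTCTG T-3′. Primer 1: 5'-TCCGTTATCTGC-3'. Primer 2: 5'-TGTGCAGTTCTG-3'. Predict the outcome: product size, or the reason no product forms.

No product — the primers' 3' ends point away from each other.

Primer 1 (TCCGTTATCTGC) has reverse complement GCAGATAACGGA, which matches the top strand at positions 17–28; primer 1 anneals to the top strand there with its 3' end pointing upstream toward position 17.
Primer 2 (TGTGCAGTTCTG) matches the top strand directly at positions 49–60; it anneals to the bottom strand with its 3' end pointing downstream toward position 60.
The 3' ends diverge (primer 1 extends toward position 1, primer 2 toward position 61), so the primers never converge on a shared product.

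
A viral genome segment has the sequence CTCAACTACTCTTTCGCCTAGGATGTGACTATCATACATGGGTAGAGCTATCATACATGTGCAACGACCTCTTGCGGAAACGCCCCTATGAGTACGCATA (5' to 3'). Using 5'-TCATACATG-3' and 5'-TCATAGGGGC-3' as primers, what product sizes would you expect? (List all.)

The forward primer TCATACATG matches the top strand at positions 32–40, 51–59.
The reverse primer's reverse complement is GCCCCTATGA, matching at positions 82–91.
Each forward site pairs with the reverse site to give a product ending at position 91: sizes 60, 41 bp.

60 bp, 41 bp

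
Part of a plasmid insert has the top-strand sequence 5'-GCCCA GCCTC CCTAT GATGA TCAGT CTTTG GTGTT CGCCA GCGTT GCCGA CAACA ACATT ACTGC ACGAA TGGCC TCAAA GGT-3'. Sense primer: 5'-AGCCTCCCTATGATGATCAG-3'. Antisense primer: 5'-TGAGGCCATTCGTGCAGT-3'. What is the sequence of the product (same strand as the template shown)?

5'-AGCCTCCCTATGATGATCAGTCTTTGGTGTTCGCCAGCGTTGCCGACAACAACATTACTGCACGAATGGCCTCA-3'

Scanning the template, AGCCTCCCTATGATGATCAG occurs at positions 5–24; this primer anneals to the bottom strand there with its 3' end pointing downstream.
Reverse complement of the reverse primer: ACTGCACGAATGGCCTCA. This occurs on the top strand at positions 61–78.
The product is the template from position 5 through 78 (74 bp).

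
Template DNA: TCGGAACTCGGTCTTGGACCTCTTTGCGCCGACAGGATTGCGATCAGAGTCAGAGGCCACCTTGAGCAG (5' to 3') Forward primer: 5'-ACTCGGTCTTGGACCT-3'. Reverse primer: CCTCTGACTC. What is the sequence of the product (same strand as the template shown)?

5'-ACTCGGTCTTGGACCTCTTTGCGCCGACAGGATTGCGATCAGAGTCAGAGG-3'

Scanning the template, ACTCGGTCTTGGACCT occurs at positions 6–21; this primer anneals to the bottom strand there with its 3' end pointing downstream.
Taking the reverse complement of CCTCTGACTC gives GAGTCAGAGG, found at positions 47–56 on the template; the primer anneals here to the top strand with its 3' end pointing upstream.
The product is the template from position 6 through 56 (51 bp).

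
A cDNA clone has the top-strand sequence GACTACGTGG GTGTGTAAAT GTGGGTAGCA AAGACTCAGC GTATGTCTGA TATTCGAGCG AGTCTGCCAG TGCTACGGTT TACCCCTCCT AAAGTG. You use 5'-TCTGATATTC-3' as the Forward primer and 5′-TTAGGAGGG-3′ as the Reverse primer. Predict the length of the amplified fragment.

Forward primer TCTGATATTC is found on the top strand at positions 46–55.
The reverse primer's reverse complement is CCCTCCTAA, which matches the template at positions 84–92.
Amplicon spans positions 46–92: 47 bp.

47 bp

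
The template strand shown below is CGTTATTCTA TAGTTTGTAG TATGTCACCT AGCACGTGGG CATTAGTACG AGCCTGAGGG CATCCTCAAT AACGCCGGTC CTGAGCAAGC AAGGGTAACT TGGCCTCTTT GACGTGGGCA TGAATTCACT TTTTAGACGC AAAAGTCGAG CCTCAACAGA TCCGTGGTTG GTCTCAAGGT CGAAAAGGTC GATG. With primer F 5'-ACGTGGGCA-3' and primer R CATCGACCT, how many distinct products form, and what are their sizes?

Two products: 161 bp, 83 bp

The forward primer ACGTGGGCA matches the top strand at positions 34–42, 112–120.
The reverse primer's reverse complement is AGGTCGATG, matching at positions 186–194.
Each forward site pairs with the reverse site to give a product ending at position 194: sizes 161, 83 bp.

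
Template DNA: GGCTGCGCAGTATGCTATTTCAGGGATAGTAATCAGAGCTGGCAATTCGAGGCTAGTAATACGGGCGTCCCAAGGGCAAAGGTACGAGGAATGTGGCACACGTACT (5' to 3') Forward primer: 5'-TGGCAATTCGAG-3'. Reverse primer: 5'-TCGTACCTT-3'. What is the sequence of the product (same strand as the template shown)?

5'-TGGCAATTCGAGGCTAGTAATACGGGCGTCCCAAGGGCAAAGGTACGA-3'

Forward primer TGGCAATTCGAG is found on the top strand at positions 40–51.
Taking the reverse complement of TCGTACCTT gives AAGGTACGA, found at positions 79–87 on the template; the primer anneals here to the top strand with its 3' end pointing upstream.
The product is the template from position 40 through 87 (48 bp).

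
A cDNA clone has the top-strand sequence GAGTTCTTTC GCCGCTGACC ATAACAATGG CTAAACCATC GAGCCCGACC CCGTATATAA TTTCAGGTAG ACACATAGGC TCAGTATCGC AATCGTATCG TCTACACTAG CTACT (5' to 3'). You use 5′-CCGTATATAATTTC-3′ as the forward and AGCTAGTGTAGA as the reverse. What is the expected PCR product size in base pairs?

Scanning the template, CCGTATATAATTTC occurs at positions 51–64; this primer anneals to the bottom strand there with its 3' end pointing downstream.
The reverse primer's reverse complement is TCTACACTAGCT, which matches the template at positions 101–112.
Product length = (reverse-primer end) − (forward-primer start) + 1 = 112 − 51 + 1 = 62 bp.

62 bp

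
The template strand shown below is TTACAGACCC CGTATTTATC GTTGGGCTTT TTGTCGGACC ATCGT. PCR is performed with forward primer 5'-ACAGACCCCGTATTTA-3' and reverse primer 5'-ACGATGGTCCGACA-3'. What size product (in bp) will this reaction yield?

Forward primer ACAGACCCCGTATTTA is found on the top strand at positions 3–18.
Taking the reverse complement of ACGATGGTCCGACA gives TGTCGGACCATCGT, found at positions 32–45 on the template; the primer anneals here to the top strand with its 3' end pointing upstream.
The product runs from position 3 to position 45, so its length is 45 − 3 + 1 = 43 bp.

43 bp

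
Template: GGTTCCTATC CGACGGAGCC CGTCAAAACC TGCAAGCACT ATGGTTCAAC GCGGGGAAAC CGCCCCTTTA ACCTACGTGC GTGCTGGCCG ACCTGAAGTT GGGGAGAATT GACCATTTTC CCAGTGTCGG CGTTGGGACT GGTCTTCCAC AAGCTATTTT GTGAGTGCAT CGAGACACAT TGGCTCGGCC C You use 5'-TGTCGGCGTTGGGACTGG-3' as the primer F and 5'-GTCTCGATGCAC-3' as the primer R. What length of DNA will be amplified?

Scanning the template, TGTCGGCGTTGGGACTGG occurs at positions 125–142; this primer anneals to the bottom strand there with its 3' end pointing downstream.
The reverse primer's reverse complement is GTGCATCGAGAC, which matches the template at positions 165–176.
Amplicon spans positions 125–176: 52 bp.

52 bp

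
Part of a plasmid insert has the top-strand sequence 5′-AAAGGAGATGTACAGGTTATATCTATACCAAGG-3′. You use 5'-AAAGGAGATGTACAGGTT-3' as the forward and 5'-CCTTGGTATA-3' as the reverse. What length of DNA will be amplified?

33 bp

Forward primer AAAGGAGATGTACAGGTT is found on the top strand at positions 1–18.
The reverse primer's reverse complement is TATACCAAGG, which matches the template at positions 24–33.
Amplicon spans positions 1–33: 33 bp.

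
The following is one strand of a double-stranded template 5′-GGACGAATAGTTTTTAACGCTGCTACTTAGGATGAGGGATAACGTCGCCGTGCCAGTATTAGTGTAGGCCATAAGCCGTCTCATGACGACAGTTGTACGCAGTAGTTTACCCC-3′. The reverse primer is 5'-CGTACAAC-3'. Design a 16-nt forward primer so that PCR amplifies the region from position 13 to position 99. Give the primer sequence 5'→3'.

5'-TTTAACGCTGCTACTT-3'

The reverse primer's reverse complement GTTGTACG matches the template at positions 92–99; the product starts at position 13.
The forward primer is identical to the top strand over positions 13–28: TTTAACGCTGCTACTT.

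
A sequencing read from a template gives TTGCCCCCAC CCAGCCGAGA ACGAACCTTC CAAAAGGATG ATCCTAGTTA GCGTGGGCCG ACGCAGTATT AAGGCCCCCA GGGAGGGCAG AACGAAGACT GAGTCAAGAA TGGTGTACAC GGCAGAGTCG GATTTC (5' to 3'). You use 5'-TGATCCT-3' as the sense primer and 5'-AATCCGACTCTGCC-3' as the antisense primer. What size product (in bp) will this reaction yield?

The forward primer matches the template at positions 39–45.
The reverse primer's reverse complement is GGCAGAGTCGGATT, which matches the template at positions 121–134.
Amplicon spans positions 39–134: 96 bp.

96 bp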